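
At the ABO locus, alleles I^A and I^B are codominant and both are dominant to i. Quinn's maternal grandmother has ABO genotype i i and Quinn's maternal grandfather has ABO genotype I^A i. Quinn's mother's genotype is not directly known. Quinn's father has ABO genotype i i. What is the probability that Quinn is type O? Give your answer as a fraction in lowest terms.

Quinn's mother's ABO genotype from i i × I^A i: 1/2 I^A i, 1/2 i i.
Crossing each possibility with the father i i and summing P(type O): 1/2·1/2 + 1/2·1 = 3/4.

3/4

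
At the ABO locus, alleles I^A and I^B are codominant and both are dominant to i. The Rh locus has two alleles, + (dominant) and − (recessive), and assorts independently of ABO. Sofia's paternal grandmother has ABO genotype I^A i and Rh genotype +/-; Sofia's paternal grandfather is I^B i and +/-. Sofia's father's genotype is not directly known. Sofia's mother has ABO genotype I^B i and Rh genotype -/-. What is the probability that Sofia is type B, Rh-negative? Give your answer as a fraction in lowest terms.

1/4

Sofia's father's ABO genotype from I^A i × I^B i: 1/4 I^A I^B, 1/4 I^A i, 1/4 I^B i, 1/4 i i.
Crossing each possibility with the mother I^B i and summing P(type B): 1/4·1/2 + 1/4·1/4 + 1/4·3/4 + 1/4·1/2 = 1/2.
Similarly for Rh via the father's Rh distribution: P(Rh-) = 1/2.
Independent loci: 1/2 × 1/2 = 1/4.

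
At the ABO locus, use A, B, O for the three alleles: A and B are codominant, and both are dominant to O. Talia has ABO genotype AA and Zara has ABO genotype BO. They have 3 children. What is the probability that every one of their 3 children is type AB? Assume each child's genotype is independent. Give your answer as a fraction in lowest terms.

ABO cross AA × BO → 1/2 A, 1/2 AB.
So P(type AB) = 1/2 per child.
All 3 independent: (1/2)^3 = 1/8.

1/8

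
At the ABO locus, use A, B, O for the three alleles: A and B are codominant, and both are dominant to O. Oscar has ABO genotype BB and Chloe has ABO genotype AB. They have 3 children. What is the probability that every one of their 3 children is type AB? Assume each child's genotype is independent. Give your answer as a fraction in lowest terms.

ABO cross BB × AB → 1/2 B, 1/2 AB.
So P(type AB) = 1/2 per child.
All 3 independent: (1/2)^3 = 1/8.

1/8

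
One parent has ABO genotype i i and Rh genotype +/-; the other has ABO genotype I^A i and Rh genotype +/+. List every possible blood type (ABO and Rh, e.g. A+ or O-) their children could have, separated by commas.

Gametes from i i × I^A i give offspring ABO genotypes I^A i, i i, i.e. phenotypes O, A.
Rh cross +/- × +/+ → phenotypes Rh+.
Combining independently: O+, A+.

O+, A+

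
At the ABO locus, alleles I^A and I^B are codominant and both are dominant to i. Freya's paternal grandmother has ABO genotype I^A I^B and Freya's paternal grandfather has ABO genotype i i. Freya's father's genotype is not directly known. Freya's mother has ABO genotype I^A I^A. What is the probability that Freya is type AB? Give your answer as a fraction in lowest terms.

1/4

Freya's father's ABO genotype from I^A I^B × i i: 1/2 I^A i, 1/2 I^B i.
Crossing each possibility with the mother I^A I^A and summing P(type AB): 1/2·0 + 1/2·1/2 = 1/4.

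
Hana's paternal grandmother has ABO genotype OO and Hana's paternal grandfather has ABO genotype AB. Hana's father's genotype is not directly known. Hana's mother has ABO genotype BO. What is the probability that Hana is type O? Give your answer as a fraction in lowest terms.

Hana's father's ABO genotype from OO × AB: 1/2 AO, 1/2 BO.
Crossing each possibility with the mother BO and summing P(type O): 1/2·1/4 + 1/2·1/4 = 1/4.

1/4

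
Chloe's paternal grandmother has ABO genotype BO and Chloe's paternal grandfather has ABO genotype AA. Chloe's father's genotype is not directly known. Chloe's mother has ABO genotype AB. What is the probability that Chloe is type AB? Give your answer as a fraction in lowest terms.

Chloe's father's ABO genotype from BO × AA: 1/2 AB, 1/2 AO.
Crossing each possibility with the mother AB and summing P(type AB): 1/2·1/2 + 1/2·1/4 = 3/8.

3/8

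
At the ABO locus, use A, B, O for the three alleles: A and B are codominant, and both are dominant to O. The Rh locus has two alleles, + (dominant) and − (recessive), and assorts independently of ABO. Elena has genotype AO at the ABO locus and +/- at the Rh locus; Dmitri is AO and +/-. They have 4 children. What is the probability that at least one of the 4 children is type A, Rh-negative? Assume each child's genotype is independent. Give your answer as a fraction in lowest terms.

36975/65536

ABO cross AO × AO → 1/4 O, 3/4 A.
Rh cross +/- × +/- → 3/4 Rh+, 1/4 Rh-; so P(type A, Rh-negative) = 3/4 × 1/4 = 3/16 per child.
P(none) = (13/16)^4 = 28561/65536; P(at least one) = 1 − 28561/65536 = 36975/65536.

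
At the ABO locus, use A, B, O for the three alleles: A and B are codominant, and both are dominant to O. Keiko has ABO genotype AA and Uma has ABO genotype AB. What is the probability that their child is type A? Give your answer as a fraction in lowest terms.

ABO cross AA × AB → offspring phenotypes: 1/2 A, 1/2 AB.
So P(type A) = 1/2.

1/2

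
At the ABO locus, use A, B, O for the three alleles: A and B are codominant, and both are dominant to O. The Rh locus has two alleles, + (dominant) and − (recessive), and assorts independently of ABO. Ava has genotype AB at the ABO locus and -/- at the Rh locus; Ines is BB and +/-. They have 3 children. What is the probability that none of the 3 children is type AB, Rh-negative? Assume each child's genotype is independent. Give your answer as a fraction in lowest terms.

ABO cross AB × BB → 1/2 B, 1/2 AB.
Rh cross -/- × +/- → 1/2 Rh+, 1/2 Rh-; so P(type AB, Rh-negative) = 1/2 × 1/2 = 1/4 per child.
P(not type AB, Rh-negative) = 3/4 for one child; (3/4)^3 = 27/64.

27/64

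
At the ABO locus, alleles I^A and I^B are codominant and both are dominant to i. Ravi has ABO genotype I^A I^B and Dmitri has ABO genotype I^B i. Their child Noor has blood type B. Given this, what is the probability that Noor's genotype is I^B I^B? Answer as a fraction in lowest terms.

1/2

Cross I^A I^B × I^B i → 1/4 I^A I^B, 1/4 I^A i, 1/4 I^B I^B, 1/4 I^B i.
Type-B genotypes among offspring: I^B I^B (1/4), I^B i (1/4); total 1/2.
P(I^B I^B | type B) = (1/4) / (1/2) = 1/2.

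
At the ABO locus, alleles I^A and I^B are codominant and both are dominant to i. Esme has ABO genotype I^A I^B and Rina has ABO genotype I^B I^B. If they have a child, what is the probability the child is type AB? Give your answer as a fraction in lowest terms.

ABO cross I^A I^B × I^B I^B → offspring phenotypes: 1/2 B, 1/2 AB.
So P(type AB) = 1/2.

1/2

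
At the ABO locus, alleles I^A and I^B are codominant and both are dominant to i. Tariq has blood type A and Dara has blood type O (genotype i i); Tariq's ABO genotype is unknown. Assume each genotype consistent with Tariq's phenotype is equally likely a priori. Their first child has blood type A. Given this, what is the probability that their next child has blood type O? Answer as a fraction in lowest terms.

1/6

Possible genotypes: Tariq ∈ {I^A I^A, I^A i}; Dara ∈ {i i}.
Weight each parental genotype pair by prior × P(type-A child):
  I^A I^A × i i: posterior weight 2/3; P(next child type O) = 0.
  I^A i × i i: posterior weight 1/3; P(next child type O) = 1/2.
Weighted sum = 1/6.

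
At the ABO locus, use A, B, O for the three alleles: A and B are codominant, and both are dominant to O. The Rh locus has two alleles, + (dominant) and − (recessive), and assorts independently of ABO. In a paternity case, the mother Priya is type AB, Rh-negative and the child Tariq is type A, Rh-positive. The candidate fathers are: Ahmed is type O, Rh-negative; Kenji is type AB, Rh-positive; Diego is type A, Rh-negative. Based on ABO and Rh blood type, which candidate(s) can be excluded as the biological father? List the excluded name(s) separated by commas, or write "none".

A candidate is excluded only if no genotype consistent with his phenotype could produce a type A, Rh-positive child with a type AB, Rh-negative mother.
Ahmed (type O, Rh-): no genotype consistent with that phenotype can produce a type-A Rh+ child with a type-AB mother.
Diego (type A, Rh-): no genotype consistent with that phenotype can produce a type-A Rh+ child with a type-AB mother.

Ahmed, Diego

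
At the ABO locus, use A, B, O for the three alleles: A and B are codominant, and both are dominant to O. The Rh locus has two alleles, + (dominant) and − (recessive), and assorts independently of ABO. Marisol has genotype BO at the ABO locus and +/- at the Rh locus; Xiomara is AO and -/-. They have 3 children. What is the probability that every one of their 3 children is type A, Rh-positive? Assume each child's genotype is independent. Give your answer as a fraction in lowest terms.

ABO cross BO × AO → 1/4 O, 1/4 A, 1/4 B, 1/4 AB.
Rh cross +/- × -/- → 1/2 Rh+, 1/2 Rh-; so P(type A, Rh-positive) = 1/4 × 1/2 = 1/8 per child.
All 3 independent: (1/8)^3 = 1/512.

1/512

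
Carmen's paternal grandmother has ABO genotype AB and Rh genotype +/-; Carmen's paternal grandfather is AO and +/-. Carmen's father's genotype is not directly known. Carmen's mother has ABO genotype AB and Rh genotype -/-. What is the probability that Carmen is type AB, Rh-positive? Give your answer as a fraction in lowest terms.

3/16

Carmen's father's ABO genotype from AB × AO: 1/4 AA, 1/4 AB, 1/4 AO, 1/4 BO.
Crossing each possibility with the mother AB and summing P(type AB): 1/4·1/2 + 1/4·1/2 + 1/4·1/4 + 1/4·1/4 = 3/8.
Similarly for Rh via the father's Rh distribution: P(Rh+) = 1/2.
Independent loci: 3/8 × 1/2 = 3/16.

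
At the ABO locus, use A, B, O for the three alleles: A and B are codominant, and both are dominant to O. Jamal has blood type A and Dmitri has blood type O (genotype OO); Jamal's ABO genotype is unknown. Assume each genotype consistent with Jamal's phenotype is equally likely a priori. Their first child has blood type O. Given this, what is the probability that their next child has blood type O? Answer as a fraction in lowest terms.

Possible genotypes: Jamal ∈ {AA, AO}; Dmitri ∈ {OO}.
Weight each parental genotype pair by prior × P(type-O child):
  AO × OO: posterior weight 1; P(next child type O) = 1/2.
Weighted sum = 1/2.

1/2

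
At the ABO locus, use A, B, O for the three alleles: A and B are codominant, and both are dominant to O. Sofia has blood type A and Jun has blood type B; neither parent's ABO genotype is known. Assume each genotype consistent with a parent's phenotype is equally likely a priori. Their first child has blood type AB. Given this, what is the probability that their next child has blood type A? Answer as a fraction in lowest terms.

Possible genotypes: Sofia ∈ {AA, AO}; Jun ∈ {BB, BO}.
Weight each parental genotype pair by prior × P(type-AB child):
  AA × BB: posterior weight 4/9; P(next child type A) = 0.
  AA × BO: posterior weight 2/9; P(next child type A) = 1/2.
  AO × BB: posterior weight 2/9; P(next child type A) = 0.
  AO × BO: posterior weight 1/9; P(next child type A) = 1/4.
Weighted sum = 5/36.

5/36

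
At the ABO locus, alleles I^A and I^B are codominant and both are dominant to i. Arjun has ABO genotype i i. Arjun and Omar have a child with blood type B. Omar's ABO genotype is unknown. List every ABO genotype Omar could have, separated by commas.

I^A I^B, I^B I^B, I^B i

For each candidate genotype of Omar, check whether crossing it with i i can produce every observed child phenotype.
  I^A I^A → possible child types {A} ✗
  I^A I^B → possible child types {A, B} ✓
  I^A i → possible child types {O, A} ✗
  I^B I^B → possible child types {B} ✓
  I^B i → possible child types {O, B} ✓
  i i → possible child types {O} ✗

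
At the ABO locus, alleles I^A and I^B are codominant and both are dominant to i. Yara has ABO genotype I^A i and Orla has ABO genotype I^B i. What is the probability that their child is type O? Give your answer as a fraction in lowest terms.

1/4

ABO cross I^A i × I^B i → offspring phenotypes: 1/4 O, 1/4 A, 1/4 B, 1/4 AB.
So P(type O) = 1/4.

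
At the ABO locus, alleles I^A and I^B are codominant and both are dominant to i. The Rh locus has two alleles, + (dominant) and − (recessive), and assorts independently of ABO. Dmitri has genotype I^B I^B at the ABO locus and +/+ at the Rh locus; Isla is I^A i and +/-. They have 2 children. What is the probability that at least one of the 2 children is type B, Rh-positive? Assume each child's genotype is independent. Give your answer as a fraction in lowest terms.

3/4

ABO cross I^B I^B × I^A i → 1/2 B, 1/2 AB.
Rh cross +/+ × +/- → 1 Rh+; so P(type B, Rh-positive) = 1/2 × 1 = 1/2 per child.
P(none) = (1/2)^2 = 1/4; P(at least one) = 1 − 1/4 = 3/4.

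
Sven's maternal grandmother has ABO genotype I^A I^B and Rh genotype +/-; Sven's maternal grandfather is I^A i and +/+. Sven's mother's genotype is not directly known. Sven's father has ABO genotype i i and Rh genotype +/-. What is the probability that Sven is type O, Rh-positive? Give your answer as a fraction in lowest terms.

7/32

Sven's mother's ABO genotype from I^A I^B × I^A i: 1/4 I^A I^A, 1/4 I^A I^B, 1/4 I^A i, 1/4 I^B i.
Crossing each possibility with the father i i and summing P(type O): 1/4·0 + 1/4·0 + 1/4·1/2 + 1/4·1/2 = 1/4.
Similarly for Rh via the mother's Rh distribution: P(Rh+) = 7/8.
Independent loci: 1/4 × 7/8 = 7/32.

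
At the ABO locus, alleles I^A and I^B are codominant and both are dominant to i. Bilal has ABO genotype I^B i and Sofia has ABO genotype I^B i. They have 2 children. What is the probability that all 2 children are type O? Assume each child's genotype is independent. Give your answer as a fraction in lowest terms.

1/16

ABO cross I^B i × I^B i → 1/4 O, 3/4 B.
So P(type O) = 1/4 per child.
All 2 independent: (1/4)^2 = 1/16.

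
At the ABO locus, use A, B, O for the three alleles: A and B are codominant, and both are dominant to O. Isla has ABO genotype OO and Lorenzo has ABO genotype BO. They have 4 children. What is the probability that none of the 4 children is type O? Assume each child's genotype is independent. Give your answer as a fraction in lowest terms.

ABO cross OO × BO → 1/2 O, 1/2 B.
So P(type O) = 1/2 per child.
P(not type O) = 1/2 for one child; (1/2)^4 = 1/16.

1/16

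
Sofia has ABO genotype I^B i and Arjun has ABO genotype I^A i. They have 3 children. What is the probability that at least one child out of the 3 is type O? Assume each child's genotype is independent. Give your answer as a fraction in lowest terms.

37/64

ABO cross I^B i × I^A i → 1/4 O, 1/4 A, 1/4 B, 1/4 AB.
So P(type O) = 1/4 per child.
P(none) = (3/4)^3 = 27/64; P(at least one) = 1 − 27/64 = 37/64.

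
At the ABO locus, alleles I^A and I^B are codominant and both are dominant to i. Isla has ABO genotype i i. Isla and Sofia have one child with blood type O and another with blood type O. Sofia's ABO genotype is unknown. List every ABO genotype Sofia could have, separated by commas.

For each candidate genotype of Sofia, check whether crossing it with i i can produce every observed child phenotype.
  I^A I^A → possible child types {A} ✗
  I^A I^B → possible child types {A, B} ✗
  I^A i → possible child types {O, A} ✓
  I^B I^B → possible child types {B} ✗
  I^B i → possible child types {O, B} ✓
  i i → possible child types {O} ✓

I^A i, I^B i, i i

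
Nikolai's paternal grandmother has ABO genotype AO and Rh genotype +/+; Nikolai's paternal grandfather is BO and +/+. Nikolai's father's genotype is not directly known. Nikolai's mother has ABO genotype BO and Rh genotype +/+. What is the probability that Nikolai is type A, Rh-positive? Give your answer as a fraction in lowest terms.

Nikolai's father's ABO genotype from AO × BO: 1/4 AB, 1/4 AO, 1/4 BO, 1/4 OO.
Crossing each possibility with the mother BO and summing P(type A): 1/4·1/4 + 1/4·1/4 + 1/4·0 + 1/4·0 = 1/8.
Similarly for Rh via the father's Rh distribution: P(Rh+) = 1.
Independent loci: 1/8 × 1 = 1/8.

1/8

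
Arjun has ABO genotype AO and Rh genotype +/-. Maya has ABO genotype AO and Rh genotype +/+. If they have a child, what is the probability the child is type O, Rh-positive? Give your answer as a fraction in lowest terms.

1/4

ABO cross AO × AO → offspring phenotypes: 1/4 O, 3/4 A.
Rh cross +/- × +/+ → 1 Rh+.
Independent loci: P(type O, Rh-positive) = 1/4 × 1 = 1/4.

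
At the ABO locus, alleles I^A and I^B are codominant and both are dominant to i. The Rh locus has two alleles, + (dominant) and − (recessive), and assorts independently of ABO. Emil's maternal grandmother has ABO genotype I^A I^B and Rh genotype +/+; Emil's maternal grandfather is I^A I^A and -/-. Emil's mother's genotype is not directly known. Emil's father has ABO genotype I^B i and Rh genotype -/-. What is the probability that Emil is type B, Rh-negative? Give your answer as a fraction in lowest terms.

Emil's mother's ABO genotype from I^A I^B × I^A I^A: 1/2 I^A I^A, 1/2 I^A I^B.
Crossing each possibility with the father I^B i and summing P(type B): 1/2·0 + 1/2·1/2 = 1/4.
Similarly for Rh via the mother's Rh distribution: P(Rh-) = 1/2.
Independent loci: 1/4 × 1/2 = 1/8.

1/8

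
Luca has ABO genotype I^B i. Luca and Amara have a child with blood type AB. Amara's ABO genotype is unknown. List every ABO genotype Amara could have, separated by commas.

For each candidate genotype of Amara, check whether crossing it with I^B i can produce every observed child phenotype.
  I^A I^A → possible child types {A, AB} ✓
  I^A I^B → possible child types {A, B, AB} ✓
  I^A i → possible child types {O, A, B, AB} ✓
  I^B I^B → possible child types {B} ✗
  I^B i → possible child types {O, B} ✗
  i i → possible child types {O, B} ✗

I^A I^A, I^A I^B, I^A i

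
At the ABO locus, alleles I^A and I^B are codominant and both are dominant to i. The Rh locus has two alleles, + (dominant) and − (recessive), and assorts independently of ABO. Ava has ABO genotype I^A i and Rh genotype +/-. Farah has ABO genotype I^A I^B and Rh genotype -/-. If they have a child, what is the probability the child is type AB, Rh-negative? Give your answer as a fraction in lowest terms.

ABO cross I^A i × I^A I^B → offspring phenotypes: 1/2 A, 1/4 B, 1/4 AB.
Rh cross +/- × -/- → 1/2 Rh+, 1/2 Rh-.
Independent loci: P(type AB, Rh-negative) = 1/4 × 1/2 = 1/8.

1/8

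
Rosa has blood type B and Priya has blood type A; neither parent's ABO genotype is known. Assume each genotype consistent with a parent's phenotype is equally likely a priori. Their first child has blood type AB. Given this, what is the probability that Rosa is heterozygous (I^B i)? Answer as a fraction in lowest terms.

1/3

Possible genotypes: Rosa ∈ {I^B I^B, I^B i}; Priya ∈ {I^A I^A, I^A i}.
Weight each parental genotype pair by prior × P(type-AB child):
  I^B I^B × I^A I^A: posterior weight 4/9.
  I^B I^B × I^A i: posterior weight 2/9.
  I^B i × I^A I^A: posterior weight 2/9.
  I^B i × I^A i: posterior weight 1/9.
Sum the posterior weight over pairs where Rosa is I^B i: 1/3.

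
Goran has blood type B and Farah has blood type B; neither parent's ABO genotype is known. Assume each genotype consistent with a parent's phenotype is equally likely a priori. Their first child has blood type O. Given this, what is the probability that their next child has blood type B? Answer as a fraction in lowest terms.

3/4

Possible genotypes: Goran ∈ {I^B I^B, I^B i}; Farah ∈ {I^B I^B, I^B i}.
Weight each parental genotype pair by prior × P(type-O child):
  I^B i × I^B i: posterior weight 1; P(next child type B) = 3/4.
Weighted sum = 3/4.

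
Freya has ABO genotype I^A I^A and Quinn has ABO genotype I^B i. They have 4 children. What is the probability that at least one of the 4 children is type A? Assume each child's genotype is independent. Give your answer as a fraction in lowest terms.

ABO cross I^A I^A × I^B i → 1/2 A, 1/2 AB.
So P(type A) = 1/2 per child.
P(none) = (1/2)^4 = 1/16; P(at least one) = 1 − 1/16 = 15/16.

15/16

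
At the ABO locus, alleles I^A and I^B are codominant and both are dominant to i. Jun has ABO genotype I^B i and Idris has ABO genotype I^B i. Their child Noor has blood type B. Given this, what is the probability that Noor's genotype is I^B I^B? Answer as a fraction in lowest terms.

Cross I^B i × I^B i → 1/4 I^B I^B, 1/2 I^B i, 1/4 i i.
Type-B genotypes among offspring: I^B I^B (1/4), I^B i (1/2); total 3/4.
P(I^B I^B | type B) = (1/4) / (3/4) = 1/3.

1/3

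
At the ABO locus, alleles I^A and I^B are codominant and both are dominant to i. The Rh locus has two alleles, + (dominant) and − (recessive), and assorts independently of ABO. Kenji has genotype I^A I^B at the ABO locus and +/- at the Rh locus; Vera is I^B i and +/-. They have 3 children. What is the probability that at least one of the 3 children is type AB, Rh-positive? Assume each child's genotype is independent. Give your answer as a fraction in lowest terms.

1899/4096

ABO cross I^A I^B × I^B i → 1/4 A, 1/2 B, 1/4 AB.
Rh cross +/- × +/- → 3/4 Rh+, 1/4 Rh-; so P(type AB, Rh-positive) = 1/4 × 3/4 = 3/16 per child.
P(none) = (13/16)^3 = 2197/4096; P(at least one) = 1 − 2197/4096 = 1899/4096.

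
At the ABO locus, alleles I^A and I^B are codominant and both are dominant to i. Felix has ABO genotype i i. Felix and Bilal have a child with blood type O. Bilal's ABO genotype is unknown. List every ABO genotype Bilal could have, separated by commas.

For each candidate genotype of Bilal, check whether crossing it with i i can produce every observed child phenotype.
  I^A I^A → possible child types {A} ✗
  I^A I^B → possible child types {A, B} ✗
  I^A i → possible child types {O, A} ✓
  I^B I^B → possible child types {B} ✗
  I^B i → possible child types {O, B} ✓
  i i → possible child types {O} ✓

I^A i, I^B i, i i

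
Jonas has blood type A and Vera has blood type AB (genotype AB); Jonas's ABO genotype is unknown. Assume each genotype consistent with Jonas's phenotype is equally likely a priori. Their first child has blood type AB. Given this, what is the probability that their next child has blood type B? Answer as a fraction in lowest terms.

1/12

Possible genotypes: Jonas ∈ {AA, AO}; Vera ∈ {AB}.
Weight each parental genotype pair by prior × P(type-AB child):
  AA × AB: posterior weight 2/3; P(next child type B) = 0.
  AO × AB: posterior weight 1/3; P(next child type B) = 1/4.
Weighted sum = 1/12.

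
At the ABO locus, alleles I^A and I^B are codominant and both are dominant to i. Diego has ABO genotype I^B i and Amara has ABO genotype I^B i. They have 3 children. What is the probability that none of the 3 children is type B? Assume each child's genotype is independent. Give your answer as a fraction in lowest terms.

1/64

ABO cross I^B i × I^B i → 1/4 O, 3/4 B.
So P(type B) = 3/4 per child.
P(not type B) = 1/4 for one child; (1/4)^3 = 1/64.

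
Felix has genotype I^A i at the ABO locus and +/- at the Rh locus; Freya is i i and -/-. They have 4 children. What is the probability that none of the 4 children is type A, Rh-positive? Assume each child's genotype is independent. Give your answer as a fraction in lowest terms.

ABO cross I^A i × i i → 1/2 O, 1/2 A.
Rh cross +/- × -/- → 1/2 Rh+, 1/2 Rh-; so P(type A, Rh-positive) = 1/2 × 1/2 = 1/4 per child.
P(not type A, Rh-positive) = 3/4 for one child; (3/4)^4 = 81/256.

81/256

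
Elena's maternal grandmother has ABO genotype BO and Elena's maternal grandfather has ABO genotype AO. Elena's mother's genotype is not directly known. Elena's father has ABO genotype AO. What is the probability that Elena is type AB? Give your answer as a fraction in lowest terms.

Elena's mother's ABO genotype from BO × AO: 1/4 AB, 1/4 AO, 1/4 BO, 1/4 OO.
Crossing each possibility with the father AO and summing P(type AB): 1/4·1/4 + 1/4·0 + 1/4·1/4 + 1/4·0 = 1/8.

1/8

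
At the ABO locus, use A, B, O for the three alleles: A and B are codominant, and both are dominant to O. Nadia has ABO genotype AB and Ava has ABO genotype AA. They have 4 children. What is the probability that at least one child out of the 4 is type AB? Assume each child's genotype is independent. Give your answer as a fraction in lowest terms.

ABO cross AB × AA → 1/2 A, 1/2 AB.
So P(type AB) = 1/2 per child.
P(none) = (1/2)^4 = 1/16; P(at least one) = 1 − 1/16 = 15/16.

15/16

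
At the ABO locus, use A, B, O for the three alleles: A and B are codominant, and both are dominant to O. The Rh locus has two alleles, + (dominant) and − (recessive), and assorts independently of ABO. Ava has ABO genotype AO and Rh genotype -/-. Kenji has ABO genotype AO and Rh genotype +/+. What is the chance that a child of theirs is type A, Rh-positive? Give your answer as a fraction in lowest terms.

ABO cross AO × AO → offspring phenotypes: 1/4 O, 3/4 A.
Rh cross -/- × +/+ → 1 Rh+.
Independent loci: P(type A, Rh-positive) = 3/4 × 1 = 3/4.

3/4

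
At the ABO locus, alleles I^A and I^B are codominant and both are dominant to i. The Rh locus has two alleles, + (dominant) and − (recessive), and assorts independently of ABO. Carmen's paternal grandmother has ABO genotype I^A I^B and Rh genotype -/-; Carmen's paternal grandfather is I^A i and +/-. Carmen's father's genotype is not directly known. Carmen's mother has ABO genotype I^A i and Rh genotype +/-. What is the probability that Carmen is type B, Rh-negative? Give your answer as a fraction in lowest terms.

3/64

Carmen's father's ABO genotype from I^A I^B × I^A i: 1/4 I^A I^A, 1/4 I^A I^B, 1/4 I^A i, 1/4 I^B i.
Crossing each possibility with the mother I^A i and summing P(type B): 1/4·0 + 1/4·1/4 + 1/4·0 + 1/4·1/4 = 1/8.
Similarly for Rh via the father's Rh distribution: P(Rh-) = 3/8.
Independent loci: 1/8 × 3/8 = 3/64.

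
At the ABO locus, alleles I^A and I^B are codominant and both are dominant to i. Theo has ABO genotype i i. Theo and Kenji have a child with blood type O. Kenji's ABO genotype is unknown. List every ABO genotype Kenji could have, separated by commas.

For each candidate genotype of Kenji, check whether crossing it with i i can produce every observed child phenotype.
  I^A I^A → possible child types {A} ✗
  I^A I^B → possible child types {A, B} ✗
  I^A i → possible child types {O, A} ✓
  I^B I^B → possible child types {B} ✗
  I^B i → possible child types {O, B} ✓
  i i → possible child types {O} ✓

I^A i, I^B i, i i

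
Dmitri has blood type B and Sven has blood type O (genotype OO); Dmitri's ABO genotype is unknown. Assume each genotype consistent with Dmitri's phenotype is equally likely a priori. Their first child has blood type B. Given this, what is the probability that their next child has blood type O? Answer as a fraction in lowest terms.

Possible genotypes: Dmitri ∈ {BB, BO}; Sven ∈ {OO}.
Weight each parental genotype pair by prior × P(type-B child):
  BB × OO: posterior weight 2/3; P(next child type O) = 0.
  BO × OO: posterior weight 1/3; P(next child type O) = 1/2.
Weighted sum = 1/6.

1/6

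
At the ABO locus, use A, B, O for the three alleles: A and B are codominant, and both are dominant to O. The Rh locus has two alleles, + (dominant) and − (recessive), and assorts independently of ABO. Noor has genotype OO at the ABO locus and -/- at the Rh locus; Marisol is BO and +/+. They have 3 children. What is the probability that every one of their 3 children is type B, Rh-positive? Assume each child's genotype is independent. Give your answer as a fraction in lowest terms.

ABO cross OO × BO → 1/2 O, 1/2 B.
Rh cross -/- × +/+ → 1 Rh+; so P(type B, Rh-positive) = 1/2 × 1 = 1/2 per child.
All 3 independent: (1/2)^3 = 1/8.

1/8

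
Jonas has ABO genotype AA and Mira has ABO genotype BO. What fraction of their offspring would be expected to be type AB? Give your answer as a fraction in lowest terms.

1/2

ABO cross AA × BO → offspring phenotypes: 1/2 A, 1/2 AB.
So P(type AB) = 1/2.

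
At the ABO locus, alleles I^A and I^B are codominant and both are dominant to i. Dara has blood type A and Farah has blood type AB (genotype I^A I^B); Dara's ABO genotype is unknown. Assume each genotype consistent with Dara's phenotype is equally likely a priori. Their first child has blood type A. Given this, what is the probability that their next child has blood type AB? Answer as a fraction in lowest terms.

3/8

Possible genotypes: Dara ∈ {I^A I^A, I^A i}; Farah ∈ {I^A I^B}.
Weight each parental genotype pair by prior × P(type-A child):
  I^A I^A × I^A I^B: posterior weight 1/2; P(next child type AB) = 1/2.
  I^A i × I^A I^B: posterior weight 1/2; P(next child type AB) = 1/4.
Weighted sum = 3/8.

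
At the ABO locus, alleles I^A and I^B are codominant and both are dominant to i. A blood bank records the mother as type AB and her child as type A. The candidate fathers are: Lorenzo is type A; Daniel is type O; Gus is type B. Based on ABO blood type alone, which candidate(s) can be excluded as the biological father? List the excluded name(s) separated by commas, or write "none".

A candidate is excluded only if no genotype consistent with his phenotype could produce a type A child with a type AB mother.
Every candidate has at least one consistent genotype combination, so none can be excluded.

none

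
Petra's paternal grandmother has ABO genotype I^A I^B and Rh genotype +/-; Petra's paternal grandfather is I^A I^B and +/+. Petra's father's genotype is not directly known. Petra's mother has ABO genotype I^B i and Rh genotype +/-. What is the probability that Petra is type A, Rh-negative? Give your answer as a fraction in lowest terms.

Petra's father's ABO genotype from I^A I^B × I^A I^B: 1/4 I^A I^A, 1/2 I^A I^B, 1/4 I^B I^B.
Crossing each possibility with the mother I^B i and summing P(type A): 1/4·1/2 + 1/2·1/4 + 1/4·0 = 1/4.
Similarly for Rh via the father's Rh distribution: P(Rh-) = 1/8.
Independent loci: 1/4 × 1/8 = 1/32.

1/32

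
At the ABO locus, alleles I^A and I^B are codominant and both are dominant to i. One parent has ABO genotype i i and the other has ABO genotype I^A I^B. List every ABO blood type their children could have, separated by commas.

A, B

Gametes from i i × I^A I^B give offspring ABO genotypes I^A i, I^B i, i.e. phenotypes A, B.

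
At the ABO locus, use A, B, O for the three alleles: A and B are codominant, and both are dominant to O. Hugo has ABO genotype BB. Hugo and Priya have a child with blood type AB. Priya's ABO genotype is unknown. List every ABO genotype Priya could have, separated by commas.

AA, AB, AO

For each candidate genotype of Priya, check whether crossing it with BB can produce every observed child phenotype.
  AA → possible child types {AB} ✓
  AB → possible child types {B, AB} ✓
  AO → possible child types {B, AB} ✓
  BB → possible child types {B} ✗
  BO → possible child types {B} ✗
  OO → possible child types {B} ✗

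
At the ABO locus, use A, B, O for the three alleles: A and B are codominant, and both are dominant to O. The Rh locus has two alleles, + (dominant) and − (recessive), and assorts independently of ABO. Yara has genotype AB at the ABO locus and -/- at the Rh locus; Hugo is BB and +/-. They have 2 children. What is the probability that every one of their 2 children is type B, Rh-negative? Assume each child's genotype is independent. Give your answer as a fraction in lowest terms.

ABO cross AB × BB → 1/2 B, 1/2 AB.
Rh cross -/- × +/- → 1/2 Rh+, 1/2 Rh-; so P(type B, Rh-negative) = 1/2 × 1/2 = 1/4 per child.
All 2 independent: (1/4)^2 = 1/16.

1/16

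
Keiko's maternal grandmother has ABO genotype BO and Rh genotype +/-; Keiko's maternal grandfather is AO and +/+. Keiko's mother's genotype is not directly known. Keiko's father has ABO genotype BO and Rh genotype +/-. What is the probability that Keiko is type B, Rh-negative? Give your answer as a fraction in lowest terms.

Keiko's mother's ABO genotype from BO × AO: 1/4 AB, 1/4 AO, 1/4 BO, 1/4 OO.
Crossing each possibility with the father BO and summing P(type B): 1/4·1/2 + 1/4·1/4 + 1/4·3/4 + 1/4·1/2 = 1/2.
Similarly for Rh via the mother's Rh distribution: P(Rh-) = 1/8.
Independent loci: 1/2 × 1/8 = 1/16.

1/16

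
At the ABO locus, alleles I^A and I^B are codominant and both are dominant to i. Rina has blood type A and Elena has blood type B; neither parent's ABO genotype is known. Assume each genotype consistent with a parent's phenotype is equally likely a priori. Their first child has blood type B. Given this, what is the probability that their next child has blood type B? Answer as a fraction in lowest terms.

Possible genotypes: Rina ∈ {I^A I^A, I^A i}; Elena ∈ {I^B I^B, I^B i}.
Weight each parental genotype pair by prior × P(type-B child):
  I^A i × I^B I^B: posterior weight 2/3; P(next child type B) = 1/2.
  I^A i × I^B i: posterior weight 1/3; P(next child type B) = 1/4.
Weighted sum = 5/12.

5/12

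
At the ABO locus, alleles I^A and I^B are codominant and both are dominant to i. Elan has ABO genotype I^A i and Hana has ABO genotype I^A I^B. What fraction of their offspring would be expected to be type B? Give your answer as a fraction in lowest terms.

ABO cross I^A i × I^A I^B → offspring phenotypes: 1/2 A, 1/4 B, 1/4 AB.
So P(type B) = 1/4.

1/4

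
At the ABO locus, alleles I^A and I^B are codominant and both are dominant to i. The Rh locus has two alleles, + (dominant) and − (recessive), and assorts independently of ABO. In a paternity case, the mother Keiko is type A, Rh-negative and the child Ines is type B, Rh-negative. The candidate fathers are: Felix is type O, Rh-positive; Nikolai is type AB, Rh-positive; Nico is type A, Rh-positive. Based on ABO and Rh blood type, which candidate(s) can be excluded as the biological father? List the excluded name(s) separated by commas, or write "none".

Felix, Nico

A candidate is excluded only if no genotype consistent with his phenotype could produce a type B, Rh-negative child with a type A, Rh-negative mother.
Felix (type O, Rh+): no genotype consistent with that phenotype can produce a type-B Rh- child with a type-A mother.
Nico (type A, Rh+): no genotype consistent with that phenotype can produce a type-B Rh- child with a type-A mother.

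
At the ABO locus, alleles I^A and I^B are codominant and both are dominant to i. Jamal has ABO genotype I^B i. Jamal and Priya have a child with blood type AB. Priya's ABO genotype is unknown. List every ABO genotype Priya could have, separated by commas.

For each candidate genotype of Priya, check whether crossing it with I^B i can produce every observed child phenotype.
  I^A I^A → possible child types {A, AB} ✓
  I^A I^B → possible child types {A, B, AB} ✓
  I^A i → possible child types {O, A, B, AB} ✓
  I^B I^B → possible child types {B} ✗
  I^B i → possible child types {O, B} ✗
  i i → possible child types {O, B} ✗

I^A I^A, I^A I^B, I^A i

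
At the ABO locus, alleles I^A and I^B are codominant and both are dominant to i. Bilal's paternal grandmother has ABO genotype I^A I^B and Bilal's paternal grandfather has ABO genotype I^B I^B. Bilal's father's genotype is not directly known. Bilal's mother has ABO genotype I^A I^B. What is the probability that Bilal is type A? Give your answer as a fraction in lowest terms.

Bilal's father's ABO genotype from I^A I^B × I^B I^B: 1/2 I^A I^B, 1/2 I^B I^B.
Crossing each possibility with the mother I^A I^B and summing P(type A): 1/2·1/4 + 1/2·0 = 1/8.

1/8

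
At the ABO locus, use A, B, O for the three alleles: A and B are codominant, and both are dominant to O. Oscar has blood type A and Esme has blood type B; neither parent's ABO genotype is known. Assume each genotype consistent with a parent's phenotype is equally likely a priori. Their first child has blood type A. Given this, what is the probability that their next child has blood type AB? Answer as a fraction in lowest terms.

Possible genotypes: Oscar ∈ {AA, AO}; Esme ∈ {BB, BO}.
Weight each parental genotype pair by prior × P(type-A child):
  AA × BO: posterior weight 2/3; P(next child type AB) = 1/2.
  AO × BO: posterior weight 1/3; P(next child type AB) = 1/4.
Weighted sum = 5/12.

5/12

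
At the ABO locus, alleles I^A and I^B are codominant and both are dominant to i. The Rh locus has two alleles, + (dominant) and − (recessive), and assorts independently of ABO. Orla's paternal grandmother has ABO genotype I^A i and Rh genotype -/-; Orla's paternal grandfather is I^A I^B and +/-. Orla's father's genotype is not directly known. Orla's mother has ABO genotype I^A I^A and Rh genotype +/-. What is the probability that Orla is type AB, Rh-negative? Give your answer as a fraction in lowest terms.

Orla's father's ABO genotype from I^A i × I^A I^B: 1/4 I^A I^A, 1/4 I^A I^B, 1/4 I^A i, 1/4 I^B i.
Crossing each possibility with the mother I^A I^A and summing P(type AB): 1/4·0 + 1/4·1/2 + 1/4·0 + 1/4·1/2 = 1/4.
Similarly for Rh via the father's Rh distribution: P(Rh-) = 3/8.
Independent loci: 1/4 × 3/8 = 3/32.

3/32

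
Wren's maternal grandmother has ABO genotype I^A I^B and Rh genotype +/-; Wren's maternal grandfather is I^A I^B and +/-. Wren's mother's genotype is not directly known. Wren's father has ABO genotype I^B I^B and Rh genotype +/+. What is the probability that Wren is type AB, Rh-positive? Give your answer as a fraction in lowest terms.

1/2

Wren's mother's ABO genotype from I^A I^B × I^A I^B: 1/4 I^A I^A, 1/2 I^A I^B, 1/4 I^B I^B.
Crossing each possibility with the father I^B I^B and summing P(type AB): 1/4·1 + 1/2·1/2 + 1/4·0 = 1/2.
Similarly for Rh via the mother's Rh distribution: P(Rh+) = 1.
Independent loci: 1/2 × 1 = 1/2.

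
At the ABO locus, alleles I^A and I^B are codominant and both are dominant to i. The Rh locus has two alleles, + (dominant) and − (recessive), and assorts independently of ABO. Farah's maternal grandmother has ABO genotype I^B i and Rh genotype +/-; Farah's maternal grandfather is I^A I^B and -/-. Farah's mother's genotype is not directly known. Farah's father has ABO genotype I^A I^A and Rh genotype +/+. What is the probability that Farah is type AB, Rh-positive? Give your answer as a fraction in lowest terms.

1/2

Farah's mother's ABO genotype from I^B i × I^A I^B: 1/4 I^A I^B, 1/4 I^A i, 1/4 I^B I^B, 1/4 I^B i.
Crossing each possibility with the father I^A I^A and summing P(type AB): 1/4·1/2 + 1/4·0 + 1/4·1 + 1/4·1/2 = 1/2.
Similarly for Rh via the mother's Rh distribution: P(Rh+) = 1.
Independent loci: 1/2 × 1 = 1/2.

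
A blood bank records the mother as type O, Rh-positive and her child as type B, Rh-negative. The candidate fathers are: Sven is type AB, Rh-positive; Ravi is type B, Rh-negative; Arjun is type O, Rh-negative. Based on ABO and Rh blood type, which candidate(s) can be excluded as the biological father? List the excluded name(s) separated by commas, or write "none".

Arjun

A candidate is excluded only if no genotype consistent with his phenotype could produce a type B, Rh-negative child with a type O, Rh-positive mother.
Arjun (type O, Rh-): no genotype consistent with that phenotype can produce a type-B Rh- child with a type-O mother.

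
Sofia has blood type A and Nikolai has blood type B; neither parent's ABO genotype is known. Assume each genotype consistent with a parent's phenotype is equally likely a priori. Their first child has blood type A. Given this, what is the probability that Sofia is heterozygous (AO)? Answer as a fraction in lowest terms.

1/3

Possible genotypes: Sofia ∈ {AA, AO}; Nikolai ∈ {BB, BO}.
Weight each parental genotype pair by prior × P(type-A child):
  AA × BO: posterior weight 2/3.
  AO × BO: posterior weight 1/3.
Sum the posterior weight over pairs where Sofia is AO: 1/3.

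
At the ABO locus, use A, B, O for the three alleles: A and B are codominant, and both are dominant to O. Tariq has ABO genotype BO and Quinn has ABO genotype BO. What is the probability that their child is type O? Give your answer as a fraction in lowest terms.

1/4

ABO cross BO × BO → offspring phenotypes: 1/4 O, 3/4 B.
So P(type O) = 1/4.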